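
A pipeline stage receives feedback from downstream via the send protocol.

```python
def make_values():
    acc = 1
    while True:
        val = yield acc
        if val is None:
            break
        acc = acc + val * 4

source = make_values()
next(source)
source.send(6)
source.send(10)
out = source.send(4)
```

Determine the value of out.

Step 1: next() -> yield acc=1.
Step 2: send(6) -> val=6, acc = 1 + 6*4 = 25, yield 25.
Step 3: send(10) -> val=10, acc = 25 + 10*4 = 65, yield 65.
Step 4: send(4) -> val=4, acc = 65 + 4*4 = 81, yield 81.
Therefore out = 81.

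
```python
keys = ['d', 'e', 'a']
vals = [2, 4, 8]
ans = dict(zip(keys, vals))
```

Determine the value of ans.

Step 1: zip pairs keys with values:
  'd' -> 2
  'e' -> 4
  'a' -> 8
Therefore ans = {'d': 2, 'e': 4, 'a': 8}.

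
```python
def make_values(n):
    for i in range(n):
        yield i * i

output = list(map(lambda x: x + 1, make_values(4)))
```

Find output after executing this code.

Step 1: make_values(4) yields squares: [0, 1, 4, 9].
Step 2: map adds 1 to each: [1, 2, 5, 10].
Therefore output = [1, 2, 5, 10].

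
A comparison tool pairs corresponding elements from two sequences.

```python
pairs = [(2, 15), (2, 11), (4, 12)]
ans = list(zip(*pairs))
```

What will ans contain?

Step 1: zip(*pairs) transposes: unzips [(2, 15), (2, 11), (4, 12)] into separate sequences.
Step 2: First elements: (2, 2, 4), second elements: (15, 11, 12).
Therefore ans = [(2, 2, 4), (15, 11, 12)].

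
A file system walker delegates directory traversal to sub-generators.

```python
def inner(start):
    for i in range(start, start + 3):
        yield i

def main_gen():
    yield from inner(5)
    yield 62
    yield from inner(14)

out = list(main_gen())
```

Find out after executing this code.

Step 1: main_gen() delegates to inner(5):
  yield 5
  yield 6
  yield 7
Step 2: yield 62
Step 3: Delegates to inner(14):
  yield 14
  yield 15
  yield 16
Therefore out = [5, 6, 7, 62, 14, 15, 16].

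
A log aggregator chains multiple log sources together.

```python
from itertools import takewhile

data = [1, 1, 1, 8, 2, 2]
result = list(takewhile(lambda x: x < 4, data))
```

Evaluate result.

Step 1: takewhile stops at first element >= 4:
  1 < 4: take
  1 < 4: take
  1 < 4: take
  8 >= 4: stop
Therefore result = [1, 1, 1].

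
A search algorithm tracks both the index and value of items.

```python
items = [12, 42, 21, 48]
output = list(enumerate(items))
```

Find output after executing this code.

Step 1: enumerate pairs each element with its index:
  (0, 12)
  (1, 42)
  (2, 21)
  (3, 48)
Therefore output = [(0, 12), (1, 42), (2, 21), (3, 48)].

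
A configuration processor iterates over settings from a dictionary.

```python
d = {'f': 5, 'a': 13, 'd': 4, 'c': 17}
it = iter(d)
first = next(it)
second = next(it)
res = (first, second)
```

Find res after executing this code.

Step 1: iter(d) iterates over keys: ['f', 'a', 'd', 'c'].
Step 2: first = next(it) = 'f', second = next(it) = 'a'.
Therefore res = ('f', 'a').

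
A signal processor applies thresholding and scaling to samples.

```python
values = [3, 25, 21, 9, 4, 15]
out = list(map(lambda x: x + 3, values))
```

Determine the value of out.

Step 1: Apply lambda x: x + 3 to each element:
  3 -> 6
  25 -> 28
  21 -> 24
  9 -> 12
  4 -> 7
  15 -> 18
Therefore out = [6, 28, 24, 12, 7, 18].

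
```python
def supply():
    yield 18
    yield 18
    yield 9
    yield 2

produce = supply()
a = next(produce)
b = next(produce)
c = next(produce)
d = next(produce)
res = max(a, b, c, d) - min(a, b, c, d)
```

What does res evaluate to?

Step 1: Create generator and consume all values:
  a = next(produce) = 18
  b = next(produce) = 18
  c = next(produce) = 9
  d = next(produce) = 2
Step 2: max = 18, min = 2, res = 18 - 2 = 16.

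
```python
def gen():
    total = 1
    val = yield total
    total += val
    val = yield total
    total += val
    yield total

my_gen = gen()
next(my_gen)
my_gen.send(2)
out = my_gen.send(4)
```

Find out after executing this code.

Step 1: next() -> yield total=1.
Step 2: send(2) -> val=2, total = 1+2 = 3, yield 3.
Step 3: send(4) -> val=4, total = 3+4 = 7, yield 7.
Therefore out = 7.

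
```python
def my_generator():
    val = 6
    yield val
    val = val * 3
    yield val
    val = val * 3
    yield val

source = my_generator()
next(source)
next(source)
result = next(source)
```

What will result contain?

Step 1: Trace through generator execution:
  Yield 1: val starts at 6, yield 6
  Yield 2: val = 6 * 3 = 18, yield 18
  Yield 3: val = 18 * 3 = 54, yield 54
Step 2: First next() gets 6, second next() gets the second value, third next() yields 54.
Therefore result = 54.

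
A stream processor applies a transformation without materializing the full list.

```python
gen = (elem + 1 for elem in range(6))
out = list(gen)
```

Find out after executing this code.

Step 1: For each elem in range(6), compute elem+1:
  elem=0: 0+1 = 1
  elem=1: 1+1 = 2
  elem=2: 2+1 = 3
  elem=3: 3+1 = 4
  elem=4: 4+1 = 5
  elem=5: 5+1 = 6
Therefore out = [1, 2, 3, 4, 5, 6].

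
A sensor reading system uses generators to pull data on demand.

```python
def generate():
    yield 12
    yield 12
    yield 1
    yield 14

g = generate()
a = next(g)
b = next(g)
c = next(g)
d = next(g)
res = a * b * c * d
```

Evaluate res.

Step 1: Create generator and consume all values:
  a = next(g) = 12
  b = next(g) = 12
  c = next(g) = 1
  d = next(g) = 14
Step 2: res = 12 * 12 * 1 * 14 = 2016.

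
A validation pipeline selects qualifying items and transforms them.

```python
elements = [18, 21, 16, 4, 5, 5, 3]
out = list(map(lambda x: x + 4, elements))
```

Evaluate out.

Step 1: Apply lambda x: x + 4 to each element:
  18 -> 22
  21 -> 25
  16 -> 20
  4 -> 8
  5 -> 9
  5 -> 9
  3 -> 7
Therefore out = [22, 25, 20, 8, 9, 9, 7].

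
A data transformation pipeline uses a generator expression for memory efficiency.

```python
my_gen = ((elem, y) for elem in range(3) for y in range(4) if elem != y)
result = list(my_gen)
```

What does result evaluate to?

Step 1: Nested generator over range(3) x range(4) where elem != y:
  (0, 0): excluded (elem == y)
  (0, 1): included
  (0, 2): included
  (0, 3): included
  (1, 0): included
  (1, 1): excluded (elem == y)
  (1, 2): included
  (1, 3): included
  (2, 0): included
  (2, 1): included
  (2, 2): excluded (elem == y)
  (2, 3): included
Therefore result = [(0, 1), (0, 2), (0, 3), (1, 0), (1, 2), (1, 3), (2, 0), (2, 1), (2, 3)].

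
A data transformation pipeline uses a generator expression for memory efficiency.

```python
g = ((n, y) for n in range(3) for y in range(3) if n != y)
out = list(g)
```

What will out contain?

Step 1: Nested generator over range(3) x range(3) where n != y:
  (0, 0): excluded (n == y)
  (0, 1): included
  (0, 2): included
  (1, 0): included
  (1, 1): excluded (n == y)
  (1, 2): included
  (2, 0): included
  (2, 1): included
  (2, 2): excluded (n == y)
Therefore out = [(0, 1), (0, 2), (1, 0), (1, 2), (2, 0), (2, 1)].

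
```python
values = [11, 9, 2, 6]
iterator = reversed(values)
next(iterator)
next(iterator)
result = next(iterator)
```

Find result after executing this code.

Step 1: reversed([11, 9, 2, 6]) gives iterator: [6, 2, 9, 11].
Step 2: First next() = 6, second next() = 2.
Step 3: Third next() = 9.
Therefore result = 9.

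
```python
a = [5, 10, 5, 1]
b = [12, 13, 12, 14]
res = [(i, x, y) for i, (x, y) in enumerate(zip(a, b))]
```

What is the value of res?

Step 1: enumerate(zip(a, b)) gives index with paired elements:
  i=0: (5, 12)
  i=1: (10, 13)
  i=2: (5, 12)
  i=3: (1, 14)
Therefore res = [(0, 5, 12), (1, 10, 13), (2, 5, 12), (3, 1, 14)].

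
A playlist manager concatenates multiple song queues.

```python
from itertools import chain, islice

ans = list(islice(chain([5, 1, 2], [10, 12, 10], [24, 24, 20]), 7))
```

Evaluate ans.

Step 1: chain([5, 1, 2], [10, 12, 10], [24, 24, 20]) = [5, 1, 2, 10, 12, 10, 24, 24, 20].
Step 2: islice takes first 7 elements: [5, 1, 2, 10, 12, 10, 24].
Therefore ans = [5, 1, 2, 10, 12, 10, 24].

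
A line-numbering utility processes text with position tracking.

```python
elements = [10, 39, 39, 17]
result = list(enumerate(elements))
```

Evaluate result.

Step 1: enumerate pairs each element with its index:
  (0, 10)
  (1, 39)
  (2, 39)
  (3, 17)
Therefore result = [(0, 10), (1, 39), (2, 39), (3, 17)].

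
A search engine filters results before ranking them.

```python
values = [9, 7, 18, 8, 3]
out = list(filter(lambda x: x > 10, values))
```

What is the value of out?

Step 1: Filter elements > 10:
  9: removed
  7: removed
  18: kept
  8: removed
  3: removed
Therefore out = [18].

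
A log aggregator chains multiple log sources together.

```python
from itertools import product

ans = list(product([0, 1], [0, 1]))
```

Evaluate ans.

Step 1: product([0, 1], [0, 1]) gives all pairs:
  (0, 0)
  (0, 1)
  (1, 0)
  (1, 1)
Therefore ans = [(0, 0), (0, 1), (1, 0), (1, 1)].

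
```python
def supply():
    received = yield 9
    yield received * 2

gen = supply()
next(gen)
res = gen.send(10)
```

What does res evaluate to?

Step 1: next(gen) advances to first yield, producing 9.
Step 2: send(10) resumes, received = 10.
Step 3: yield received * 2 = 10 * 2 = 20.
Therefore res = 20.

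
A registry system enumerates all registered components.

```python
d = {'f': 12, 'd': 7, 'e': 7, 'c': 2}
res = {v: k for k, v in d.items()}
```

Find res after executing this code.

Step 1: Invert dict (swap keys and values):
  'f': 12 -> 12: 'f'
  'd': 7 -> 7: 'd'
  'e': 7 -> 7: 'e'
  'c': 2 -> 2: 'c'
Therefore res = {12: 'f', 7: 'e', 2: 'c'}.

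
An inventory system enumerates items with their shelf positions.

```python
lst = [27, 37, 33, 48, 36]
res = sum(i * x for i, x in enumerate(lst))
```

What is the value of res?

Step 1: Compute i * x for each (i, x) in enumerate([27, 37, 33, 48, 36]):
  i=0, x=27: 0*27 = 0
  i=1, x=37: 1*37 = 37
  i=2, x=33: 2*33 = 66
  i=3, x=48: 3*48 = 144
  i=4, x=36: 4*36 = 144
Step 2: sum = 0 + 37 + 66 + 144 + 144 = 391.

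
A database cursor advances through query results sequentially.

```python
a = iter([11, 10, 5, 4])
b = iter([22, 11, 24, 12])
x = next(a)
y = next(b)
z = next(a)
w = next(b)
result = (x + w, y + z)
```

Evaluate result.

Step 1: a iterates [11, 10, 5, 4], b iterates [22, 11, 24, 12].
Step 2: x = next(a) = 11, y = next(b) = 22.
Step 3: z = next(a) = 10, w = next(b) = 11.
Step 4: result = (11 + 11, 22 + 10) = (22, 32).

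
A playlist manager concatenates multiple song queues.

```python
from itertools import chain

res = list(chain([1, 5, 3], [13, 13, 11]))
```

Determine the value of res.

Step 1: chain() concatenates iterables: [1, 5, 3] + [13, 13, 11].
Therefore res = [1, 5, 3, 13, 13, 11].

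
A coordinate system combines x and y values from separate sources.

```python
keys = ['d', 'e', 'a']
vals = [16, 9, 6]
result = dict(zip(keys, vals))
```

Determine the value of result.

Step 1: zip pairs keys with values:
  'd' -> 16
  'e' -> 9
  'a' -> 6
Therefore result = {'d': 16, 'e': 9, 'a': 6}.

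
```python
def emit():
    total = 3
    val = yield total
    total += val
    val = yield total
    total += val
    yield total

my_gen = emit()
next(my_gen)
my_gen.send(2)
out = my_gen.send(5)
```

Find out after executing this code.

Step 1: next() -> yield total=3.
Step 2: send(2) -> val=2, total = 3+2 = 5, yield 5.
Step 3: send(5) -> val=5, total = 5+5 = 10, yield 10.
Therefore out = 10.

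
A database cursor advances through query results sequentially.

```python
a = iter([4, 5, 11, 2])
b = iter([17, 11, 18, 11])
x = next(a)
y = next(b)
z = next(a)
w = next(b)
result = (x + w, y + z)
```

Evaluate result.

Step 1: a iterates [4, 5, 11, 2], b iterates [17, 11, 18, 11].
Step 2: x = next(a) = 4, y = next(b) = 17.
Step 3: z = next(a) = 5, w = next(b) = 11.
Step 4: result = (4 + 11, 17 + 5) = (15, 22).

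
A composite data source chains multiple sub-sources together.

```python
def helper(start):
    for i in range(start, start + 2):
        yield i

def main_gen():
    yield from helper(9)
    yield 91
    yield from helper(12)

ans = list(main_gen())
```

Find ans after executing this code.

Step 1: main_gen() delegates to helper(9):
  yield 9
  yield 10
Step 2: yield 91
Step 3: Delegates to helper(12):
  yield 12
  yield 13
Therefore ans = [9, 10, 91, 12, 13].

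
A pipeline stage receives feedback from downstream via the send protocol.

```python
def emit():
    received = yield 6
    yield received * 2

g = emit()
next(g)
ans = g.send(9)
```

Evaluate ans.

Step 1: next(g) advances to first yield, producing 6.
Step 2: send(9) resumes, received = 9.
Step 3: yield received * 2 = 9 * 2 = 18.
Therefore ans = 18.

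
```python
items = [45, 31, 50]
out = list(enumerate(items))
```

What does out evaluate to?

Step 1: enumerate pairs each element with its index:
  (0, 45)
  (1, 31)
  (2, 50)
Therefore out = [(0, 45), (1, 31), (2, 50)].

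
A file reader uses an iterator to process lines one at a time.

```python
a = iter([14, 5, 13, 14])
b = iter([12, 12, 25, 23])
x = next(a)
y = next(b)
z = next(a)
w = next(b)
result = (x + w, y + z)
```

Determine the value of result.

Step 1: a iterates [14, 5, 13, 14], b iterates [12, 12, 25, 23].
Step 2: x = next(a) = 14, y = next(b) = 12.
Step 3: z = next(a) = 5, w = next(b) = 12.
Step 4: result = (14 + 12, 12 + 5) = (26, 17).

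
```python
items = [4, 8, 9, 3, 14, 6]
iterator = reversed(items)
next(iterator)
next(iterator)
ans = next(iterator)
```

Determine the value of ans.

Step 1: reversed([4, 8, 9, 3, 14, 6]) gives iterator: [6, 14, 3, 9, 8, 4].
Step 2: First next() = 6, second next() = 14.
Step 3: Third next() = 3.
Therefore ans = 3.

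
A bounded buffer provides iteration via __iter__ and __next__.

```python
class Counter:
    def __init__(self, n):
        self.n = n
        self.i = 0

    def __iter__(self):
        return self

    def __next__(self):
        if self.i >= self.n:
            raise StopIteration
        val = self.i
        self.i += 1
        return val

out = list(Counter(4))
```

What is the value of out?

Step 1: Counter(4) creates an iterator counting 0 to 3.
Step 2: list() consumes all values: [0, 1, 2, 3].
Therefore out = [0, 1, 2, 3].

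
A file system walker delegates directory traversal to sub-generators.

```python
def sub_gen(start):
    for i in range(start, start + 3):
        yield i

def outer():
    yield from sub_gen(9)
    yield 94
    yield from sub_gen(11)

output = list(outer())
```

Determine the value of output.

Step 1: outer() delegates to sub_gen(9):
  yield 9
  yield 10
  yield 11
Step 2: yield 94
Step 3: Delegates to sub_gen(11):
  yield 11
  yield 12
  yield 13
Therefore output = [9, 10, 11, 94, 11, 12, 13].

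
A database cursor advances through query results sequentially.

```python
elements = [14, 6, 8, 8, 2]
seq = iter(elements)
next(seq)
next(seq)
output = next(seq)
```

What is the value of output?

Step 1: Create iterator over [14, 6, 8, 8, 2].
Step 2: next() consumes 14.
Step 3: next() consumes 6.
Step 4: next() returns 8.
Therefore output = 8.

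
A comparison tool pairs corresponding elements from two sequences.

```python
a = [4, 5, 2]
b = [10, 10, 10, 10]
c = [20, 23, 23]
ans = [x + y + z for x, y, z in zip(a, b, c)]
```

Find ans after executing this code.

Step 1: zip three lists (truncates to shortest, len=3):
  4 + 10 + 20 = 34
  5 + 10 + 23 = 38
  2 + 10 + 23 = 35
Therefore ans = [34, 38, 35].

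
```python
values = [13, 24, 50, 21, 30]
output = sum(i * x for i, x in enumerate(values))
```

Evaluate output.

Step 1: Compute i * x for each (i, x) in enumerate([13, 24, 50, 21, 30]):
  i=0, x=13: 0*13 = 0
  i=1, x=24: 1*24 = 24
  i=2, x=50: 2*50 = 100
  i=3, x=21: 3*21 = 63
  i=4, x=30: 4*30 = 120
Step 2: sum = 0 + 24 + 100 + 63 + 120 = 307.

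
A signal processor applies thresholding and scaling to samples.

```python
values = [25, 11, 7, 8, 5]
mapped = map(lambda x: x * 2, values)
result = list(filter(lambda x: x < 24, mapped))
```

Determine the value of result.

Step 1: Map x * 2:
  25 -> 50
  11 -> 22
  7 -> 14
  8 -> 16
  5 -> 10
Step 2: Filter for < 24:
  50: removed
  22: kept
  14: kept
  16: kept
  10: kept
Therefore result = [22, 14, 16, 10].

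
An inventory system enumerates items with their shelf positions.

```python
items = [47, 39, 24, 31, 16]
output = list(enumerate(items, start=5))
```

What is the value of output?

Step 1: enumerate with start=5:
  (5, 47)
  (6, 39)
  (7, 24)
  (8, 31)
  (9, 16)
Therefore output = [(5, 47), (6, 39), (7, 24), (8, 31), (9, 16)].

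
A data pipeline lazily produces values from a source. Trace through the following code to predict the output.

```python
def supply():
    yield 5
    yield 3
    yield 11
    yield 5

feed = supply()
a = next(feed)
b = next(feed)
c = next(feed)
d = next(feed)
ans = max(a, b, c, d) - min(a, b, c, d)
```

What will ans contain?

Step 1: Create generator and consume all values:
  a = next(feed) = 5
  b = next(feed) = 3
  c = next(feed) = 11
  d = next(feed) = 5
Step 2: max = 11, min = 3, ans = 11 - 3 = 8.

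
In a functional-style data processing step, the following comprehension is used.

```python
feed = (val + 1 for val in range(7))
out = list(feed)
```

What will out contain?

Step 1: For each val in range(7), compute val+1:
  val=0: 0+1 = 1
  val=1: 1+1 = 2
  val=2: 2+1 = 3
  val=3: 3+1 = 4
  val=4: 4+1 = 5
  val=5: 5+1 = 6
  val=6: 6+1 = 7
Therefore out = [1, 2, 3, 4, 5, 6, 7].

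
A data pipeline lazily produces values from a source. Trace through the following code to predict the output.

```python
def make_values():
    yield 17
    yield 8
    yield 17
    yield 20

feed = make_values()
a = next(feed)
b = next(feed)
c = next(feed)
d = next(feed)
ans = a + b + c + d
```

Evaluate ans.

Step 1: Create generator and consume all values:
  a = next(feed) = 17
  b = next(feed) = 8
  c = next(feed) = 17
  d = next(feed) = 20
Step 2: ans = 17 + 8 + 17 + 20 = 62.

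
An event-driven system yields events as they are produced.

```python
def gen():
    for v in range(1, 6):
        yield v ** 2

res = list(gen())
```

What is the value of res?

Step 1: For each v in range(1, 6), yield v**2:
  v=1: yield 1**2 = 1
  v=2: yield 2**2 = 4
  v=3: yield 3**2 = 9
  v=4: yield 4**2 = 16
  v=5: yield 5**2 = 25
Therefore res = [1, 4, 9, 16, 25].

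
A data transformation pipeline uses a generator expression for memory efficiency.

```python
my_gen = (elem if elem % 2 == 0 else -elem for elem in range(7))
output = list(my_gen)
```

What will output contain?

Step 1: For each elem in range(7), yield elem if even, else -elem:
  elem=0: even, yield 0
  elem=1: odd, yield -1
  elem=2: even, yield 2
  elem=3: odd, yield -3
  elem=4: even, yield 4
  elem=5: odd, yield -5
  elem=6: even, yield 6
Therefore output = [0, -1, 2, -3, 4, -5, 6].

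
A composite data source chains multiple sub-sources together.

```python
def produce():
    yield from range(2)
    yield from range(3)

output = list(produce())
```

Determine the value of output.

Step 1: Trace yields in order:
  yield 0
  yield 1
  yield 0
  yield 1
  yield 2
Therefore output = [0, 1, 0, 1, 2].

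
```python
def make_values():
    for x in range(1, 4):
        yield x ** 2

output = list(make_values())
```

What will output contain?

Step 1: For each x in range(1, 4), yield x**2:
  x=1: yield 1**2 = 1
  x=2: yield 2**2 = 4
  x=3: yield 3**2 = 9
Therefore output = [1, 4, 9].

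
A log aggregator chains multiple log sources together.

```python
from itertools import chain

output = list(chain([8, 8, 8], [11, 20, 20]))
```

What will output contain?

Step 1: chain() concatenates iterables: [8, 8, 8] + [11, 20, 20].
Therefore output = [8, 8, 8, 11, 20, 20].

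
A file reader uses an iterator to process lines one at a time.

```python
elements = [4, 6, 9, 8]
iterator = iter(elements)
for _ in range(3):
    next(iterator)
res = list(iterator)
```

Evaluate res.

Step 1: Create iterator over [4, 6, 9, 8].
Step 2: Advance 3 positions (consuming [4, 6, 9]).
Step 3: list() collects remaining elements: [8].
Therefore res = [8].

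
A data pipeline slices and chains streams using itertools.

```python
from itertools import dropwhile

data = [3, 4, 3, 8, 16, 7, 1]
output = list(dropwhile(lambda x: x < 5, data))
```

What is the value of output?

Step 1: dropwhile drops elements while < 5:
  3 < 5: dropped
  4 < 5: dropped
  3 < 5: dropped
  8: kept (dropping stopped)
Step 2: Remaining elements kept regardless of condition.
Therefore output = [8, 16, 7, 1].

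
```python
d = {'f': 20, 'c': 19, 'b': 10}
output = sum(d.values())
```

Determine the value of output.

Step 1: d.values() = [20, 19, 10].
Step 2: sum = 49.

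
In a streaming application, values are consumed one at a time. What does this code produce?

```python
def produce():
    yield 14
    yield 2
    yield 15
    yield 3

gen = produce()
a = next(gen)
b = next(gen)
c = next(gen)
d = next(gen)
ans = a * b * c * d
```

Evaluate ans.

Step 1: Create generator and consume all values:
  a = next(gen) = 14
  b = next(gen) = 2
  c = next(gen) = 15
  d = next(gen) = 3
Step 2: ans = 14 * 2 * 15 * 3 = 1260.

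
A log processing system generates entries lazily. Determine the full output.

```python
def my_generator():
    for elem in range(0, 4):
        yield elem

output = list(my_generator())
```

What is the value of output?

Step 1: The generator yields each value from range(0, 4).
Step 2: list() consumes all yields: [0, 1, 2, 3].
Therefore output = [0, 1, 2, 3].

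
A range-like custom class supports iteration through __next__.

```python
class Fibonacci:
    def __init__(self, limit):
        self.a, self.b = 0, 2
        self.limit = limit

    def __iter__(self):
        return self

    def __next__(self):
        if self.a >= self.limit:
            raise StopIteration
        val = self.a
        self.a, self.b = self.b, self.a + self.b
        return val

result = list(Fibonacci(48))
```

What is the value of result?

Step 1: Fibonacci-like sequence (a=0, b=2) until >= 48:
  Yield 0, then a,b = 2,2
  Yield 2, then a,b = 2,4
  Yield 2, then a,b = 4,6
  Yield 4, then a,b = 6,10
  Yield 6, then a,b = 10,16
  Yield 10, then a,b = 16,26
  Yield 16, then a,b = 26,42
  Yield 26, then a,b = 42,68
  Yield 42, then a,b = 68,110
Step 2: 68 >= 48, stop.
Therefore result = [0, 2, 2, 4, 6, 10, 16, 26, 42].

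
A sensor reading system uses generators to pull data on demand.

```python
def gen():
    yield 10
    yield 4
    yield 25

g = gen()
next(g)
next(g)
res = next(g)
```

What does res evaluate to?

Step 1: gen() creates a generator.
Step 2: next(g) yields 10 (consumed and discarded).
Step 3: next(g) yields 4 (consumed and discarded).
Step 4: next(g) yields 25, assigned to res.
Therefore res = 25.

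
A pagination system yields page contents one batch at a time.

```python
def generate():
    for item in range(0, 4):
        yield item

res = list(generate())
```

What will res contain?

Step 1: The generator yields each value from range(0, 4).
Step 2: list() consumes all yields: [0, 1, 2, 3].
Therefore res = [0, 1, 2, 3].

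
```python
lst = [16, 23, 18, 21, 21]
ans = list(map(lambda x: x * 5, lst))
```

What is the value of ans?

Step 1: Apply lambda x: x * 5 to each element:
  16 -> 80
  23 -> 115
  18 -> 90
  21 -> 105
  21 -> 105
Therefore ans = [80, 115, 90, 105, 105].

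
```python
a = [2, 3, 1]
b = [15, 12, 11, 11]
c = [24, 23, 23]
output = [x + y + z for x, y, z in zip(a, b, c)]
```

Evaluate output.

Step 1: zip three lists (truncates to shortest, len=3):
  2 + 15 + 24 = 41
  3 + 12 + 23 = 38
  1 + 11 + 23 = 35
Therefore output = [41, 38, 35].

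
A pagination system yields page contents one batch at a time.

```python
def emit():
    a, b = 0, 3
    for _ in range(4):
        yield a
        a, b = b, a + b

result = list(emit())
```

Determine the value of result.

Step 1: Fibonacci-like sequence starting with a=0, b=3:
  Iteration 1: yield a=0, then a,b = 3,3
  Iteration 2: yield a=3, then a,b = 3,6
  Iteration 3: yield a=3, then a,b = 6,9
  Iteration 4: yield a=6, then a,b = 9,15
Therefore result = [0, 3, 3, 6].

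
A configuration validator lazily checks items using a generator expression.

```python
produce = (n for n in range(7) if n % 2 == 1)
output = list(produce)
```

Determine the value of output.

Step 1: Filter range(7) keeping only odd values:
  n=0: even, excluded
  n=1: odd, included
  n=2: even, excluded
  n=3: odd, included
  n=4: even, excluded
  n=5: odd, included
  n=6: even, excluded
Therefore output = [1, 3, 5].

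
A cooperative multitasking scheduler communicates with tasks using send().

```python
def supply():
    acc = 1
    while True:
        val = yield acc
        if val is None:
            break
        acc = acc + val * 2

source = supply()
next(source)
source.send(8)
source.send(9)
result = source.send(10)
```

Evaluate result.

Step 1: next() -> yield acc=1.
Step 2: send(8) -> val=8, acc = 1 + 8*2 = 17, yield 17.
Step 3: send(9) -> val=9, acc = 17 + 9*2 = 35, yield 35.
Step 4: send(10) -> val=10, acc = 35 + 10*2 = 55, yield 55.
Therefore result = 55.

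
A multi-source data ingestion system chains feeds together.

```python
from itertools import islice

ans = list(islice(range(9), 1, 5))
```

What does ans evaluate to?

Step 1: islice(range(9), 1, 5) takes elements at indices [1, 5).
Step 2: Elements: [1, 2, 3, 4].
Therefore ans = [1, 2, 3, 4].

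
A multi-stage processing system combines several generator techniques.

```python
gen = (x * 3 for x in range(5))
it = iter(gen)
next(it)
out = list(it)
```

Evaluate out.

Step 1: Generator produces [0, 3, 6, 9, 12].
Step 2: next(it) consumes first element (0).
Step 3: list(it) collects remaining: [3, 6, 9, 12].
Therefore out = [3, 6, 9, 12].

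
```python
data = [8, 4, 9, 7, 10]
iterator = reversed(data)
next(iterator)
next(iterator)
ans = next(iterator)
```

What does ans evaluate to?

Step 1: reversed([8, 4, 9, 7, 10]) gives iterator: [10, 7, 9, 4, 8].
Step 2: First next() = 10, second next() = 7.
Step 3: Third next() = 9.
Therefore ans = 9.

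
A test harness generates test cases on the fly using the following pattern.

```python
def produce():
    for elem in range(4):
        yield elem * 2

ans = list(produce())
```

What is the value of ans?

Step 1: For each elem in range(4), yield elem * 2:
  elem=0: yield 0 * 2 = 0
  elem=1: yield 1 * 2 = 2
  elem=2: yield 2 * 2 = 4
  elem=3: yield 3 * 2 = 6
Therefore ans = [0, 2, 4, 6].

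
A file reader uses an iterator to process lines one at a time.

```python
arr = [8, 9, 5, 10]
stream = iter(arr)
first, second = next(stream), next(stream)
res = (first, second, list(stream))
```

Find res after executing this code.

Step 1: Create iterator over [8, 9, 5, 10].
Step 2: first = 8, second = 9.
Step 3: Remaining elements: [5, 10].
Therefore res = (8, 9, [5, 10]).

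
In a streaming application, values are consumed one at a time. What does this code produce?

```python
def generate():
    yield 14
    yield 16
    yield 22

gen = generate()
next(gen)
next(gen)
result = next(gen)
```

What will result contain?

Step 1: generate() creates a generator.
Step 2: next(gen) yields 14 (consumed and discarded).
Step 3: next(gen) yields 16 (consumed and discarded).
Step 4: next(gen) yields 22, assigned to result.
Therefore result = 22.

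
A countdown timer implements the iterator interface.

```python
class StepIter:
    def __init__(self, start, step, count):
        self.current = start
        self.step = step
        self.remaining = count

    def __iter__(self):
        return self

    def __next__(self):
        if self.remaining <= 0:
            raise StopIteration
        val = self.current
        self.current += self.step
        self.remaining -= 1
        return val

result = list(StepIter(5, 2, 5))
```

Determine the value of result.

Step 1: StepIter starts at 5, increments by 2, for 5 steps:
  Yield 5, then current += 2
  Yield 7, then current += 2
  Yield 9, then current += 2
  Yield 11, then current += 2
  Yield 13, then current += 2
Therefore result = [5, 7, 9, 11, 13].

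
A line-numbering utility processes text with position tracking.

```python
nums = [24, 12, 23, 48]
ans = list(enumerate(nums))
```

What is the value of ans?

Step 1: enumerate pairs each element with its index:
  (0, 24)
  (1, 12)
  (2, 23)
  (3, 48)
Therefore ans = [(0, 24), (1, 12), (2, 23), (3, 48)].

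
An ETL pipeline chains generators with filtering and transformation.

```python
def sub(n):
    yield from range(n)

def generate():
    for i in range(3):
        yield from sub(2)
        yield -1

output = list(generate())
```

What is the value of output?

Step 1: For each i in range(3):
  i=0: yield from sub(2) -> [0, 1], then yield -1
  i=1: yield from sub(2) -> [0, 1], then yield -1
  i=2: yield from sub(2) -> [0, 1], then yield -1
Therefore output = [0, 1, -1, 0, 1, -1, 0, 1, -1].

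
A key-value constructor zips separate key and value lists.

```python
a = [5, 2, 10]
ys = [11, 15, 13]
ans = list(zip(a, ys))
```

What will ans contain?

Step 1: zip pairs elements at same index:
  Index 0: (5, 11)
  Index 1: (2, 15)
  Index 2: (10, 13)
Therefore ans = [(5, 11), (2, 15), (10, 13)].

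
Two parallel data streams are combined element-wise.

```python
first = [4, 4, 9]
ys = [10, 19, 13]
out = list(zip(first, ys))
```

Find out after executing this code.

Step 1: zip pairs elements at same index:
  Index 0: (4, 10)
  Index 1: (4, 19)
  Index 2: (9, 13)
Therefore out = [(4, 10), (4, 19), (9, 13)].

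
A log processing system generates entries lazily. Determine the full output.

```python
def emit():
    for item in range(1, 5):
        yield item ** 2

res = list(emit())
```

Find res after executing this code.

Step 1: For each item in range(1, 5), yield item**2:
  item=1: yield 1**2 = 1
  item=2: yield 2**2 = 4
  item=3: yield 3**2 = 9
  item=4: yield 4**2 = 16
Therefore res = [1, 4, 9, 16].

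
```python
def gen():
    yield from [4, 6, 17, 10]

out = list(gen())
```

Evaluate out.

Step 1: yield from delegates to the iterable, yielding each element.
Step 2: Collected values: [4, 6, 17, 10].
Therefore out = [4, 6, 17, 10].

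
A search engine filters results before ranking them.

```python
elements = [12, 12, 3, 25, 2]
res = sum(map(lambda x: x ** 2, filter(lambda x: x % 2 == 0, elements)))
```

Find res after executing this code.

Step 1: Filter even numbers from [12, 12, 3, 25, 2]: [12, 12, 2]
Step 2: Square each: [144, 144, 4]
Step 3: Sum = 292.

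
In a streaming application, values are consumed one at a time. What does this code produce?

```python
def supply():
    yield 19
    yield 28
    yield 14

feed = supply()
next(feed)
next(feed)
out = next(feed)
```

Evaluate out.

Step 1: supply() creates a generator.
Step 2: next(feed) yields 19 (consumed and discarded).
Step 3: next(feed) yields 28 (consumed and discarded).
Step 4: next(feed) yields 14, assigned to out.
Therefore out = 14.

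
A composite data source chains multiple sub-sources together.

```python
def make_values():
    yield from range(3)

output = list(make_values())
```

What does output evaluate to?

Step 1: yield from delegates to the iterable, yielding each element.
Step 2: Collected values: [0, 1, 2].
Therefore output = [0, 1, 2].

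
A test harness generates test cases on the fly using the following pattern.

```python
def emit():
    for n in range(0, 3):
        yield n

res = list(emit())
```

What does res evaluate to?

Step 1: The generator yields each value from range(0, 3).
Step 2: list() consumes all yields: [0, 1, 2].
Therefore res = [0, 1, 2].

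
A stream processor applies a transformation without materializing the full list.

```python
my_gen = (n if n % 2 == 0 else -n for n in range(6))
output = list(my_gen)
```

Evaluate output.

Step 1: For each n in range(6), yield n if even, else -n:
  n=0: even, yield 0
  n=1: odd, yield -1
  n=2: even, yield 2
  n=3: odd, yield -3
  n=4: even, yield 4
  n=5: odd, yield -5
Therefore output = [0, -1, 2, -3, 4, -5].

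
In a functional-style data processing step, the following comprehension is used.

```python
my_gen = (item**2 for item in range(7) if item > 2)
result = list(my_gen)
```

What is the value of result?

Step 1: For range(7), keep item > 2, then square:
  item=0: 0 <= 2, excluded
  item=1: 1 <= 2, excluded
  item=2: 2 <= 2, excluded
  item=3: 3 > 2, yield 3**2 = 9
  item=4: 4 > 2, yield 4**2 = 16
  item=5: 5 > 2, yield 5**2 = 25
  item=6: 6 > 2, yield 6**2 = 36
Therefore result = [9, 16, 25, 36].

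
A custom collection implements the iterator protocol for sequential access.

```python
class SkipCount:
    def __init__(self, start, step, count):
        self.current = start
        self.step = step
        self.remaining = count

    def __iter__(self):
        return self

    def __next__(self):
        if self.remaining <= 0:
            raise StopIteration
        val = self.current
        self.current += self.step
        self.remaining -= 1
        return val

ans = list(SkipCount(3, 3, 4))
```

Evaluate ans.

Step 1: SkipCount starts at 3, increments by 3, for 4 steps:
  Yield 3, then current += 3
  Yield 6, then current += 3
  Yield 9, then current += 3
  Yield 12, then current += 3
Therefore ans = [3, 6, 9, 12].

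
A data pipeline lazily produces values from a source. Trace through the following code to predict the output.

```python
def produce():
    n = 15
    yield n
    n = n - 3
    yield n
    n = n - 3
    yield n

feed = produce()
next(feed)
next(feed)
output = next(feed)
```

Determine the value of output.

Step 1: Trace through generator execution:
  Yield 1: n starts at 15, yield 15
  Yield 2: n = 15 - 3 = 12, yield 12
  Yield 3: n = 12 - 3 = 9, yield 9
Step 2: First next() gets 15, second next() gets the second value, third next() yields 9.
Therefore output = 9.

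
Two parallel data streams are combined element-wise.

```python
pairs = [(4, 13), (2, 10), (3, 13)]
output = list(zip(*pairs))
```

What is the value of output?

Step 1: zip(*pairs) transposes: unzips [(4, 13), (2, 10), (3, 13)] into separate sequences.
Step 2: First elements: (4, 2, 3), second elements: (13, 10, 13).
Therefore output = [(4, 2, 3), (13, 10, 13)].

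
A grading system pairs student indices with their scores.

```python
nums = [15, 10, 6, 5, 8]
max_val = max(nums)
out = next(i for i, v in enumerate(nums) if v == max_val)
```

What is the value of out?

Step 1: max([15, 10, 6, 5, 8]) = 15.
Step 2: Find first index where value == 15:
  Index 0: 15 == 15, found!
Therefore out = 0.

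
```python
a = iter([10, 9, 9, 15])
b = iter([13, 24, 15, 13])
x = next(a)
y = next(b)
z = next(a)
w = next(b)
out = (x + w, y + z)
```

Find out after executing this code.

Step 1: a iterates [10, 9, 9, 15], b iterates [13, 24, 15, 13].
Step 2: x = next(a) = 10, y = next(b) = 13.
Step 3: z = next(a) = 9, w = next(b) = 24.
Step 4: out = (10 + 24, 13 + 9) = (34, 22).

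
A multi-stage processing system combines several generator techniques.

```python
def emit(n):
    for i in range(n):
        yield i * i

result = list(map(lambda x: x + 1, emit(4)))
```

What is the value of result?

Step 1: emit(4) yields squares: [0, 1, 4, 9].
Step 2: map adds 1 to each: [1, 2, 5, 10].
Therefore result = [1, 2, 5, 10].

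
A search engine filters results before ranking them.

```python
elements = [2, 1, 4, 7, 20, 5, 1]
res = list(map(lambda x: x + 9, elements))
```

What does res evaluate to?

Step 1: Apply lambda x: x + 9 to each element:
  2 -> 11
  1 -> 10
  4 -> 13
  7 -> 16
  20 -> 29
  5 -> 14
  1 -> 10
Therefore res = [11, 10, 13, 16, 29, 14, 10].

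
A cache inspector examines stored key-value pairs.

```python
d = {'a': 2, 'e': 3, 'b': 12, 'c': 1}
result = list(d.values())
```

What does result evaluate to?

Step 1: d.values() returns the dictionary values in insertion order.
Therefore result = [2, 3, 12, 1].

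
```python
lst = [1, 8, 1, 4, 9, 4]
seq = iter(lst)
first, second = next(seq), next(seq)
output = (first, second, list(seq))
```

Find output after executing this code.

Step 1: Create iterator over [1, 8, 1, 4, 9, 4].
Step 2: first = 1, second = 8.
Step 3: Remaining elements: [1, 4, 9, 4].
Therefore output = (1, 8, [1, 4, 9, 4]).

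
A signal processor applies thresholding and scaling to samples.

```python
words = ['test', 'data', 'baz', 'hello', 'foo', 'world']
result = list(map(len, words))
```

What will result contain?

Step 1: Map len() to each word:
  'test' -> 4
  'data' -> 4
  'baz' -> 3
  'hello' -> 5
  'foo' -> 3
  'world' -> 5
Therefore result = [4, 4, 3, 5, 3, 5].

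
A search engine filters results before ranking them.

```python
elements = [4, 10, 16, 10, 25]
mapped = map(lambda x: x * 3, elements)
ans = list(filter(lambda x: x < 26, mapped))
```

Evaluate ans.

Step 1: Map x * 3:
  4 -> 12
  10 -> 30
  16 -> 48
  10 -> 30
  25 -> 75
Step 2: Filter for < 26:
  12: kept
  30: removed
  48: removed
  30: removed
  75: removed
Therefore ans = [12].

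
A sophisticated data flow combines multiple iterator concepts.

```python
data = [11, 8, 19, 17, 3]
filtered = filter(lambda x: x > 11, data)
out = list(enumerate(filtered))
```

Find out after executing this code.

Step 1: Filter [11, 8, 19, 17, 3] for > 11: [19, 17].
Step 2: enumerate re-indexes from 0: [(0, 19), (1, 17)].
Therefore out = [(0, 19), (1, 17)].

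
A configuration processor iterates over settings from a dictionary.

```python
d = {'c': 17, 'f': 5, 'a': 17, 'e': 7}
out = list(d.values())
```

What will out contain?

Step 1: d.values() returns the dictionary values in insertion order.
Therefore out = [17, 5, 17, 7].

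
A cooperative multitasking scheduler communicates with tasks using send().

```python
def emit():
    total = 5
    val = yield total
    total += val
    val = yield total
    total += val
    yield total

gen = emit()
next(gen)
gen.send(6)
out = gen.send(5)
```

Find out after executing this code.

Step 1: next() -> yield total=5.
Step 2: send(6) -> val=6, total = 5+6 = 11, yield 11.
Step 3: send(5) -> val=5, total = 11+5 = 16, yield 16.
Therefore out = 16.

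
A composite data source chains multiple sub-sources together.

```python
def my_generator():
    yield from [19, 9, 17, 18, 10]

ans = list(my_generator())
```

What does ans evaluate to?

Step 1: yield from delegates to the iterable, yielding each element.
Step 2: Collected values: [19, 9, 17, 18, 10].
Therefore ans = [19, 9, 17, 18, 10].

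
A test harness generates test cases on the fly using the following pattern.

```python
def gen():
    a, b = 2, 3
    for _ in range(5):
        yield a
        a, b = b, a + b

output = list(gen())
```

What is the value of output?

Step 1: Fibonacci-like sequence starting with a=2, b=3:
  Iteration 1: yield a=2, then a,b = 3,5
  Iteration 2: yield a=3, then a,b = 5,8
  Iteration 3: yield a=5, then a,b = 8,13
  Iteration 4: yield a=8, then a,b = 13,21
  Iteration 5: yield a=13, then a,b = 21,34
Therefore output = [2, 3, 5, 8, 13].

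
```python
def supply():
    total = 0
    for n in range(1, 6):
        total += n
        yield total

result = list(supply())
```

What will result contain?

Step 1: Generator accumulates running sum:
  n=1: total = 1, yield 1
  n=2: total = 3, yield 3
  n=3: total = 6, yield 6
  n=4: total = 10, yield 10
  n=5: total = 15, yield 15
Therefore result = [1, 3, 6, 10, 15].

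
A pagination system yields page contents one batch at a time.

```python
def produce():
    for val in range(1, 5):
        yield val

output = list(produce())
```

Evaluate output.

Step 1: The generator yields each value from range(1, 5).
Step 2: list() consumes all yields: [1, 2, 3, 4].
Therefore output = [1, 2, 3, 4].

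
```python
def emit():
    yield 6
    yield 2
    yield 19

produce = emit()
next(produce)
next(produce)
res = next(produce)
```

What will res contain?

Step 1: emit() creates a generator.
Step 2: next(produce) yields 6 (consumed and discarded).
Step 3: next(produce) yields 2 (consumed and discarded).
Step 4: next(produce) yields 19, assigned to res.
Therefore res = 19.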